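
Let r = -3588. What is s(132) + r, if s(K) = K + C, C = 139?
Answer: -3317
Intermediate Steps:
s(K) = 139 + K (s(K) = K + 139 = 139 + K)
s(132) + r = (139 + 132) - 3588 = 271 - 3588 = -3317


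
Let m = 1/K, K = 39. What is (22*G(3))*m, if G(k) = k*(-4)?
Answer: -88/13 ≈ -6.7692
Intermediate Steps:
m = 1/39 ≈ 0.025641
G(k) = -4*k
(22*G(3))*m = (22*(-4*3))*(1/39) = (22*(-12))*(1/39) = -264*1/39 = -88/13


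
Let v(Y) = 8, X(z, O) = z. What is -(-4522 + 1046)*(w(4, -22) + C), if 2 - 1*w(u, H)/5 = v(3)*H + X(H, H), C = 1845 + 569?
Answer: 11867064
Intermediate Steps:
C = 2414
w(u, H) = 10 - 45*H (w(u, H) = 10 - 5*(8*H + H) = 10 - 45*H)
-(-4522 + 1046)*(w(4, -22) + C) = -(-4522 + 1046)*((10 - 45*(-22)) + 2414) = -(-3476)*((10 + 990) + 2414) = -(-3476)*(1000 + 2414) = -(-3476)*3414 = -1*(-11867064) = 11867064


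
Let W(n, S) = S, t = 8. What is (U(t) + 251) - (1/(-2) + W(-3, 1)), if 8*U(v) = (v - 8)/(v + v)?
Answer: 501/2 ≈ 250.50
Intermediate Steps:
U(v) = (-8 + v)/(16*v) (U(v) = ((v - 8)/(v + v))/8 = ((-8 + v)/((2*v)))/8 = ((-8 + v)*(1/(2*v)))/8 = ((-8 + v)/(2*v))/8 = (-8 + v)/(16*v))
(U(t) + 251) - (1/(-2) + W(-3, 1)) = ((1/16)*(-8 + 8)/8 + 251) - (1/(-2) + 1) = ((1/16)*(⅛)*0 + 251) - (-½ + 1) = (0 + 251) - 1*½ = 251 - ½ = 501/2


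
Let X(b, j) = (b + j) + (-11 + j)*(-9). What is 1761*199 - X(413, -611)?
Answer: 345039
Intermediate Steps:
X(b, j) = 99 + b - 8*j (X(b, j) = (b + j) + (99 - 9*j) = 99 + b - 8*j)
1761*199 - X(413, -611) = 1761*199 - (99 + 413 - 8*(-611)) = 350439 - (99 + 413 + 4888) = 350439 - 1*5400 = 350439 - 5400 = 345039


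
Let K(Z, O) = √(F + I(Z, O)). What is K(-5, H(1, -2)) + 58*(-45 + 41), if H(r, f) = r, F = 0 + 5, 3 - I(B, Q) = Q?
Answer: -232 + √7 ≈ -229.35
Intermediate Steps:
I(B, Q) = 3 - Q
F = 5
K(Z, O) = √(8 - O) (K(Z, O) = √(5 + (3 - O)) = √(8 - O))
K(-5, H(1, -2)) + 58*(-45 + 41) = √(8 - 1*1) + 58*(-45 + 41) = √(8 - 1) + 58*(-4) = √7 - 232 = -232 + √7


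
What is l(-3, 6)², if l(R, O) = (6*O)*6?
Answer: 46656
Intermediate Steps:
l(R, O) = 36*O
l(-3, 6)² = (36*6)² = 216² = 46656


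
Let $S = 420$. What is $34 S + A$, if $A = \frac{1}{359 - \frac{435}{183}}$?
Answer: $\frac{310647181}{21754} \approx 14280.0$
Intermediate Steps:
$A = \frac{61}{21754}$ ($A = \frac{1}{359 - \frac{145}{61}} = \frac{1}{\frac{21754}{61}} = \frac{61}{21754} \approx 0.0028041$)
$34 S + A = 34 \cdot 420 + \frac{61}{21754} = 14280 + \frac{61}{21754} = \frac{310647181}{21754}$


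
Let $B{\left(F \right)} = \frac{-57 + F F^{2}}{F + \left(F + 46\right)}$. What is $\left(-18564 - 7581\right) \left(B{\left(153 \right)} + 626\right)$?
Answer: $- \frac{6212496465}{22} \approx -2.8239 \cdot 10^{8}$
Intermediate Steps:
$B{\left(F \right)} = \frac{-57 + F^{3}}{46 + 2 F}$ ($B{\left(F \right)} = \frac{-57 + F^{3}}{F + \left(46 + F\right)} = \frac{-57 + F^{3}}{46 + 2 F}$)
$\left(-18564 - 7581\right) \left(B{\left(153 \right)} + 626\right) = \left(-18564 - 7581\right) \left(\frac{-57 + 153^{3}}{2 \left(23 + 153\right)} + 626\right) = \left(-18564 - 7581\right) \left(\frac{-57 + 3581577}{2 \cdot 176} + 626\right) = - 26145 \left(\frac{1}{2} \cdot \frac{1}{176} \cdot 3581520 + 626\right) = - 26145 \left(\frac{223845}{22} + 626\right) = \left(-26145\right) \frac{237617}{22} = - \frac{6212496465}{22}$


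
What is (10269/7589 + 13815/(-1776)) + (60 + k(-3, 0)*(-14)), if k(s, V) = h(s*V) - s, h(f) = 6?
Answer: -325385505/4492688 ≈ -72.426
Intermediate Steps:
k(s, V) = 6 - s
(10269/7589 + 13815/(-1776)) + (60 + k(-3, 0)*(-14)) = (10269/7589 + 13815/(-1776)) + (60 + (6 - 1*(-3))*(-14)) = (10269*(1/7589) + 13815*(-1/1776)) + (60 + (6 + 3)*(-14)) = (10269/7589 - 4605/592) + (60 + 9*(-14)) = -28868097/4492688 + (60 - 126) = -28868097/4492688 - 66 = -325385505/4492688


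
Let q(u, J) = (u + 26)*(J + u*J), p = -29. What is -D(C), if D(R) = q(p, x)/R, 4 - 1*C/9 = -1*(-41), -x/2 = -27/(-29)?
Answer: -504/1073 ≈ -0.46971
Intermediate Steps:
x = -54/29 (x = -(-54)/(-29) = -(-54)*(-1)/29 = -2*27/29 = -54/29 ≈ -1.8621)
C = -333 (C = 36 - (-9)*(-41) = 36 - 9*41 = 36 - 369 = -333)
q(u, J) = (26 + u)*(J + J*u)
D(R) = -4536/(29*R) (D(R) = (-54*(26 + (-29)² + 27*(-29))/29)/R = (-54*(26 + 841 - 783)/29)/R = (-54/29*84)/R = -4536/(29*R))
-D(C) = -(-4536)/(29*(-333)) = -(-4536)*(-1)/(29*333) = -1*504/1073 = -504/1073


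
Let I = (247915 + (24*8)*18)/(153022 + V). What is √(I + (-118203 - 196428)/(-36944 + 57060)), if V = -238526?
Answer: I*√13420182220337290/26874976 ≈ 4.3105*I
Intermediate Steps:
I = -251371/85504 (I = (247915 + (24*8)*18)/(153022 - 238526) = (247915 + 192*18)/(-85504) = (247915 + 3456)*(-1/85504) = 251371*(-1/85504) = -251371/85504 ≈ -2.9399)
√(I + (-118203 - 196428)/(-36944 + 57060)) = √(-251371/85504 + (-118203 - 196428)/(-36944 + 57060)) = √(-251371/85504 - 314631/20116) = √(-7989697015/429999616) = I*√13420182220337290/26874976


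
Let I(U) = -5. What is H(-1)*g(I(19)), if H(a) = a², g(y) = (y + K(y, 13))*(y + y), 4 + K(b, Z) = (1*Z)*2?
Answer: -170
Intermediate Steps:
K(b, Z) = -4 + 2*Z (K(b, Z) = -4 + (1*Z)*2 = -4 + Z*2 = -4 + 2*Z)
g(y) = 2*y*(22 + y) (g(y) = (y + (-4 + 2*13))*(y + y) = (y + (-4 + 26))*(2*y) = (y + 22)*(2*y) = (22 + y)*(2*y) = 2*y*(22 + y))
H(-1)*g(I(19)) = (-1)²*(2*(-5)*(22 - 5)) = 1*(2*(-5)*17) = 1*(-170) = -170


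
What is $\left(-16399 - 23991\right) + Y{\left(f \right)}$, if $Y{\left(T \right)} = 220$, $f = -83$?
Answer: $-40170$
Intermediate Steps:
$\left(-16399 - 23991\right) + Y{\left(f \right)} = \left(-16399 - 23991\right) + 220 = -40390 + 220 = -40170$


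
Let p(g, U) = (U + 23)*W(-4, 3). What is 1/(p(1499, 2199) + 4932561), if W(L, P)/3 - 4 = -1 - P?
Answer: 1/4932561 ≈ 2.0273e-7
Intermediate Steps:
W(L, P) = 9 - 3*P (W(L, P) = 12 + 3*(-1 - P) = 12 + (-3 - 3*P) = 9 - 3*P)
p(g, U) = 0 (p(g, U) = (U + 23)*(9 - 3*3) = (23 + U)*(9 - 9) = (23 + U)*0 = 0)
1/(p(1499, 2199) + 4932561) = 1/(0 + 4932561) = 1/4932561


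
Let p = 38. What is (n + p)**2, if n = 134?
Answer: 29584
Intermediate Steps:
(n + p)**2 = (134 + 38)**2 = 172**2 = 29584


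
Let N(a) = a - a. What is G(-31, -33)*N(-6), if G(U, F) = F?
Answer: 0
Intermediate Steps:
N(a) = 0
G(-31, -33)*N(-6) = -33*0 = 0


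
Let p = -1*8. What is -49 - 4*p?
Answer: -17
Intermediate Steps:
p = -8
-49 - 4*p = -49 - 4*(-8) = -49 + 32 = -17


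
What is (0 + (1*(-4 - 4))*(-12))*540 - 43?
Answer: 51797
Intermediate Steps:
(0 + (1*(-4 - 4))*(-12))*540 - 43 = (0 + (1*(-8))*(-12))*540 - 43 = (0 - 8*(-12))*540 - 43 = (0 + 96)*540 - 43 = 96*540 - 43 = 51840 - 43 = 51797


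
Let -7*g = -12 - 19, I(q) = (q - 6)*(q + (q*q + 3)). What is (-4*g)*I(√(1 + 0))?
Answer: 3100/7 ≈ 442.86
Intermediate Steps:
I(q) = (-6 + q)*(3 + q + q²) (I(q) = (-6 + q)*(q + (q² + 3)) = (-6 + q)*(q + (3 + q²)) = (-6 + q)*(3 + q + q²))
g = 31/7 (g = -(-12 - 19)/7 = -⅐*(-31) = 31/7 ≈ 4.4286)
(-4*g)*I(√(1 + 0)) = (-4*31/7)*(-18 + (√(1 + 0))³ - 5*(√(1 + 0))² - 3*√(1 + 0)) = -124*(-18 + (√1)³ - 5*(√1)² - 3*√1)/7 = -124*(-18 + 1³ - 5*1² - 3*1)/7 = -124*(-18 + 1 - 5*1 - 3)/7 = -124*(-18 + 1 - 5 - 3)/7 = -124/7*(-25) = 3100/7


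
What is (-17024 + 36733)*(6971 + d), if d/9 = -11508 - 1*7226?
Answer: -3185664215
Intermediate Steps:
d = -168606 (d = 9*(-11508 - 1*7226) = 9*(-11508 - 7226) = 9*(-18734) = -168606)
(-17024 + 36733)*(6971 + d) = (-17024 + 36733)*(6971 - 168606) = 19709*(-161635) = -3185664215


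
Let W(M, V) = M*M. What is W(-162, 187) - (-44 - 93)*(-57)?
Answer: 18435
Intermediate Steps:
W(M, V) = M**2
W(-162, 187) - (-44 - 93)*(-57) = (-162)**2 - (-44 - 93)*(-57) = 26244 - (-137)*(-57) = 26244 - 1*7809 = 26244 - 7809 = 18435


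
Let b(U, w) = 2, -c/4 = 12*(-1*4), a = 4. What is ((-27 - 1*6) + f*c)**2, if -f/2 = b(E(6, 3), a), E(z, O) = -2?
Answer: 641601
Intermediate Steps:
c = 192 (c = -48*(-1*4) = -48*(-4) = -4*(-48) = 192)
f = -4 (f = -2*2 = -4)
((-27 - 1*6) + f*c)**2 = ((-27 - 1*6) - 4*192)**2 = ((-27 - 6) - 768)**2 = (-33 - 768)**2 = (-801)**2 = 641601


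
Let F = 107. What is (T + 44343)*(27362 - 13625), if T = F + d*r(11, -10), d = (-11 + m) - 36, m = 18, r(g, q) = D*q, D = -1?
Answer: 606625920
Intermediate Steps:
r(g, q) = -q
d = -29 (d = (-11 + 18) - 36 = 7 - 36 = -29)
T = -183 (T = 107 - (-29)*(-10) = 107 - 29*10 = 107 - 290 = -183)
(T + 44343)*(27362 - 13625) = (-183 + 44343)*(27362 - 13625) = 44160*13737 = 606625920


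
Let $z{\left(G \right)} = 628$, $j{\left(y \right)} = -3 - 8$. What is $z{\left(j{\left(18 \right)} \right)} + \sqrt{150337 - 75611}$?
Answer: $628 + \sqrt{74726} \approx 901.36$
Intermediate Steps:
$j{\left(y \right)} = -11$
$z{\left(j{\left(18 \right)} \right)} + \sqrt{150337 - 75611} = 628 + \sqrt{150337 - 75611} = 628 + \sqrt{74726}$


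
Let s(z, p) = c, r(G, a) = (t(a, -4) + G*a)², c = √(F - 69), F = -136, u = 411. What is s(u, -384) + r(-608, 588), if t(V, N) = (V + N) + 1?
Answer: 127391172561 + I*√205 ≈ 1.2739e+11 + 14.318*I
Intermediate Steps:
t(V, N) = 1 + N + V (t(V, N) = (N + V) + 1 = 1 + N + V)
c = I*√205 (c = √(-136 - 69) = √(-205) = I*√205 ≈ 14.318*I)
r(G, a) = (-3 + a + G*a)² (r(G, a) = ((1 - 4 + a) + G*a)² = ((-3 + a) + G*a)² = (-3 + a + G*a)²)
s(z, p) = I*√205
s(u, -384) + r(-608, 588) = I*√205 + (-3 + 588 - 608*588)² = I*√205 + (-3 + 588 - 357504)² = I*√205 + (-356919)² = I*√205 + 127391172561 = 127391172561 + I*√205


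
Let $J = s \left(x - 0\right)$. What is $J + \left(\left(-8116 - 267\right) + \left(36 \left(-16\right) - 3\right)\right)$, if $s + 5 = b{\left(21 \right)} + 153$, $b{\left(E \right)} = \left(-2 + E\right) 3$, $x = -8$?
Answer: $-10602$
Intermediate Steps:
$b{\left(E \right)} = -6 + 3 E$
$s = 205$ ($s = -5 + \left(\left(-6 + 3 \cdot 21\right) + 153\right) = -5 + \left(\left(-6 + 63\right) + 153\right) = -5 + \left(57 + 153\right) = -5 + 210 = 205$)
$J = -1640$ ($J = 205 \left(-8 - 0\right) = 205 \left(-8 + 0\right) = 205 \left(-8\right) = -1640$)
$J + \left(\left(-8116 - 267\right) + \left(36 \left(-16\right) - 3\right)\right) = -1640 + \left(\left(-8116 - 267\right) + \left(36 \left(-16\right) - 3\right)\right) = -1640 - 8962 = -10602$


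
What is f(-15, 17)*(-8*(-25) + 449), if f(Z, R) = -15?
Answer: -9735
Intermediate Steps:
f(-15, 17)*(-8*(-25) + 449) = -15*(-8*(-25) + 449) = -15*(200 + 449) = -15*649 = -9735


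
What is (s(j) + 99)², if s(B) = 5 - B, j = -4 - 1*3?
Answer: 12321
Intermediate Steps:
j = -7 (j = -4 - 3 = -7)
(s(j) + 99)² = ((5 - 1*(-7)) + 99)² = ((5 + 7) + 99)² = (12 + 99)² = 111² = 12321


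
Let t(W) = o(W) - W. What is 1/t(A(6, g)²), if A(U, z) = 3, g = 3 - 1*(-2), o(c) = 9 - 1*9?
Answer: -⅑ ≈ -0.11111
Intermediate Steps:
o(c) = 0 (o(c) = 9 - 9 = 0)
g = 5 (g = 3 + 2 = 5)
t(W) = -W (t(W) = 0 - W = -W)
1/t(A(6, g)²) = 1/(-1*3²) = 1/(-1*9) = 1/(-9) = -⅑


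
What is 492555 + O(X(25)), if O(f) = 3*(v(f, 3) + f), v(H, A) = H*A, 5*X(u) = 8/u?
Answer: 61569471/125 ≈ 4.9256e+5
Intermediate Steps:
X(u) = 8/(5*u) (X(u) = (8/u)/5 = 8/(5*u))
v(H, A) = A*H
O(f) = 12*f (O(f) = 3*(3*f + f) = 3*(4*f) = 12*f)
492555 + O(X(25)) = 492555 + 12*((8/5)/25) = 492555 + 12*((8/5)*(1/25)) = 492555 + 12*(8/125) = 492555 + 96/125 = 61569471/125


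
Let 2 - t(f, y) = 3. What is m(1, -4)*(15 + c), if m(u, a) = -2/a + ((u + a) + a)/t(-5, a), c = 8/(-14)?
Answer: 1515/14 ≈ 108.21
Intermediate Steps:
t(f, y) = -1 (t(f, y) = 2 - 1*3 = 2 - 3 = -1)
c = -4/7 (c = 8*(-1/14) = -4/7 ≈ -0.57143)
m(u, a) = -u - 2*a - 2/a (m(u, a) = -2/a + ((u + a) + a)/(-1) = -2/a + ((a + u) + a)*(-1) = -2/a + (u + 2*a)*(-1) = -2/a + (-u - 2*a) = -u - 2*a - 2/a)
m(1, -4)*(15 + c) = (-1*1 - 2*(-4) - 2/(-4))*(15 - 4/7) = (-1 + 8 - 2*(-¼))*(101/7) = (-1 + 8 + ½)*(101/7) = (15/2)*(101/7) = 1515/14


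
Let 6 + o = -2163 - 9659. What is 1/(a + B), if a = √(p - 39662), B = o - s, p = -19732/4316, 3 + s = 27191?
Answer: -42098264/1642548668455 - I*√46181449249/1642548668455 ≈ -2.563e-5 - 1.3083e-7*I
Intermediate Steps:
o = -11828 (o = -6 + (-2163 - 9659) = -6 - 11822 = -11828)
s = 27188 (s = -3 + 27191 = 27188)
p = -4933/1079 (p = -19732*1/4316 = -4933/1079 ≈ -4.5718)
B = -39016 (B = -11828 - 1*27188 = -11828 - 27188 = -39016)
a = I*√46181449249/1079 (a = √(-4933/1079 - 39662) = √(-42800231/1079) = I*√46181449249/1079 ≈ 199.16*I)
1/(a + B) = 1/(I*√46181449249/1079 - 39016) = 1/(-39016 + I*√46181449249/1079)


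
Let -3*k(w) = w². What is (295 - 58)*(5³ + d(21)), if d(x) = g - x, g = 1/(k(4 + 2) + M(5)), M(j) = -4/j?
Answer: 1576287/64 ≈ 24630.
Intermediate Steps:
k(w) = -w²/3
g = -5/64 (g = 1/(-(4 + 2)²/3 - 4/5) = 1/(-⅓*6² - 4*⅕) = 1/(-⅓*36 - ⅘) = 1/(-12 - ⅘) = 1/(-64/5) = -5/64 ≈ -0.078125)
d(x) = -5/64 - x
(295 - 58)*(5³ + d(21)) = (295 - 58)*(5³ + (-5/64 - 1*21)) = 237*(125 + (-5/64 - 21)) = 237*(125 - 1349/64) = 237*(6651/64) = 1576287/64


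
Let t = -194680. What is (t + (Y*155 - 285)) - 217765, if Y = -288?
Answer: -457370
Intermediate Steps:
(t + (Y*155 - 285)) - 217765 = (-194680 + (-288*155 - 285)) - 217765 = (-194680 + (-44640 - 285)) - 217765 = (-194680 - 44925) - 217765 = -239605 - 217765 = -457370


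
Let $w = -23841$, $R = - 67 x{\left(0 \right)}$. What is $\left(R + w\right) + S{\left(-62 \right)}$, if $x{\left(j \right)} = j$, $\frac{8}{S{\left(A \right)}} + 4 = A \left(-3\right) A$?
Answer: $- \frac{34378723}{1442} \approx -23841.0$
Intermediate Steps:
$S{\left(A \right)} = \frac{8}{-4 - 3 A^{2}}$ ($S{\left(A \right)} = \frac{8}{-4 + A \left(-3\right) A} = \frac{8}{-4 + - 3 A A} = \frac{8}{-4 - 3 A^{2}}$)
$R = 0$ ($R = \left(-67\right) 0 = 0$)
$\left(R + w\right) + S{\left(-62 \right)} = \left(0 - 23841\right) - \frac{8}{4 + 3 \left(-62\right)^{2}} = -23841 - \frac{8}{4 + 3 \cdot 3844} = -23841 - \frac{8}{4 + 11532} = -23841 - \frac{8}{11536} = -23841 - \frac{1}{1442} = - \frac{34378723}{1442}$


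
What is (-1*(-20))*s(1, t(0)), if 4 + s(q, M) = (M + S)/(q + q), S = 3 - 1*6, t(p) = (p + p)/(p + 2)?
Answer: -110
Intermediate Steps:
t(p) = 2*p/(2 + p) (t(p) = (2*p)/(2 + p) = 2*p/(2 + p))
S = -3 (S = 3 - 6 = -3)
s(q, M) = -4 + (-3 + M)/(2*q) (s(q, M) = -4 + (M - 3)/(q + q) = -4 + (-3 + M)/((2*q)) = -4 + (-3 + M)*(1/(2*q)) = -4 + (-3 + M)/(2*q))
(-1*(-20))*s(1, t(0)) = (-1*(-20))*((½)*(-3 + 2*0/(2 + 0) - 8*1)/1) = 20*((½)*1*(-3 + 2*0/2 - 8)) = 20*((½)*1*(-3 + 2*0*(½) - 8)) = 20*((½)*1*(-3 + 0 - 8)) = 20*((½)*1*(-11)) = 20*(-11/2) = -110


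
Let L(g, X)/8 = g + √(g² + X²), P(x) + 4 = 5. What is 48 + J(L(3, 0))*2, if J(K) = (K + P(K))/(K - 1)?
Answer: 2354/47 ≈ 50.085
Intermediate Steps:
P(x) = 1 (P(x) = -4 + 5 = 1)
L(g, X) = 8*g + 8*√(X² + g²) (L(g, X) = 8*(g + √(g² + X²)) = 8*(g + √(X² + g²)) = 8*g + 8*√(X² + g²))
J(K) = (1 + K)/(-1 + K) (J(K) = (K + 1)/(K - 1) = (1 + K)/(-1 + K))
48 + J(L(3, 0))*2 = 48 + ((1 + (8*3 + 8*√(0² + 3²)))/(-1 + (8*3 + 8*√(0² + 3²))))*2 = 48 + ((1 + (24 + 8*√(0 + 9)))/(-1 + (24 + 8*√(0 + 9))))*2 = 48 + ((1 + (24 + 8*√9))/(-1 + (24 + 8*√9)))*2 = 48 + ((1 + (24 + 8*3))/(-1 + (24 + 8*3)))*2 = 48 + ((1 + (24 + 24))/(-1 + (24 + 24)))*2 = 48 + ((1 + 48)/(-1 + 48))*2 = 48 + (49/47)*2 = 48 + 98/47 = 2354/47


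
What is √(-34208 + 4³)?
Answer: 4*I*√2134 ≈ 184.78*I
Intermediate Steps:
√(-34208 + 4³) = √(-34208 + 64) = √(-34144) = 4*I*√2134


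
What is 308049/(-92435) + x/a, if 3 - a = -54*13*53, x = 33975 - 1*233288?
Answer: -4269384628/491344845 ≈ -8.6892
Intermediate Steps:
x = -199313 (x = 33975 - 233288 = -199313)
a = 37209 (a = 3 - (-54*13)*53 = 3 - (-702)*53 = 3 - 1*(-37206) = 3 + 37206 = 37209)
308049/(-92435) + x/a = 308049/(-92435) - 199313/37209 = 308049*(-1/92435) - 199313*1/37209 = -44007/13205 - 199313/37209 = -4269384628/491344845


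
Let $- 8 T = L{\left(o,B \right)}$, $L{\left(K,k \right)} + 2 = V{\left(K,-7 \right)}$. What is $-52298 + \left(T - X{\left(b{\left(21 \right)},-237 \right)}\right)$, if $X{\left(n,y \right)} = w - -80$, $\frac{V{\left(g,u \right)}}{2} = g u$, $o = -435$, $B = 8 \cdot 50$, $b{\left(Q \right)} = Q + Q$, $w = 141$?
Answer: $-53280$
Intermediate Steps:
$b{\left(Q \right)} = 2 Q$
$B = 400$
$V{\left(g,u \right)} = 2 g u$
$L{\left(K,k \right)} = -2 - 14 K$ ($L{\left(K,k \right)} = -2 + 2 K \left(-7\right) = -2 - 14 K$)
$T = -761$ ($T = - \frac{-2 - -6090}{8} = - \frac{-2 + 6090}{8} = \left(- \frac{1}{8}\right) 6088 = -761$)
$X{\left(n,y \right)} = 221$ ($X{\left(n,y \right)} = 141 - -80 = 141 + 80 = 221$)
$-52298 + \left(T - X{\left(b{\left(21 \right)},-237 \right)}\right) = -52298 - 982 = -53280$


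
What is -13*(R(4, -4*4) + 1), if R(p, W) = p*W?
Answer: 819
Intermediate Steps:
R(p, W) = W*p
-13*(R(4, -4*4) + 1) = -13*(-4*4*4 + 1) = -13*(-16*4 + 1) = -13*(-64 + 1) = -13*(-63) = 819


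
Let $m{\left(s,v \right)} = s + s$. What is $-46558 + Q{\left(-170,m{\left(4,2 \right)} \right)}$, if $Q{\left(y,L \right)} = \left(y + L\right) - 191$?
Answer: $-46911$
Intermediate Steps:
$m{\left(s,v \right)} = 2 s$
$Q{\left(y,L \right)} = -191 + L + y$ ($Q{\left(y,L \right)} = \left(L + y\right) - 191 = -191 + L + y$)
$-46558 + Q{\left(-170,m{\left(4,2 \right)} \right)} = -46558 - 353 = -46911$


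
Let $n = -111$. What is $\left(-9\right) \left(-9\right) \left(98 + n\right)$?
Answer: $-1053$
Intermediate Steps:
$\left(-9\right) \left(-9\right) \left(98 + n\right) = \left(-9\right) \left(-9\right) \left(98 - 111\right) = 81 \left(-13\right) = -1053$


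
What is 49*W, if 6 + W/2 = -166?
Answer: -16856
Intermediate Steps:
W = -344 (W = -12 + 2*(-166) = -12 - 332 = -344)
49*W = 49*(-344) = -16856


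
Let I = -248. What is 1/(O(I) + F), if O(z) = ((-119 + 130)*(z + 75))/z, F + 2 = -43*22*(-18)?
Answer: 248/4224351 ≈ 5.8707e-5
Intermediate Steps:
F = 17026 (F = -2 - 43*22*(-18) = -2 - 946*(-18) = -2 + 17028 = 17026)
O(z) = (825 + 11*z)/z (O(z) = (11*(75 + z))/z = (825 + 11*z)/z)
1/(O(I) + F) = 1/((11 + 825/(-248)) + 17026) = 1/((11 + 825*(-1/248)) + 17026) = 1/((11 - 825/248) + 17026) = 1/(1903/248 + 17026) = 1/(4224351/248) = 248/4224351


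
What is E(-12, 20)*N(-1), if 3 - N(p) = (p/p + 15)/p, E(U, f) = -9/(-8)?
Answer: 171/8 ≈ 21.375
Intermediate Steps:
E(U, f) = 9/8 (E(U, f) = -9*(-1/8) = 9/8)
N(p) = 3 - 16/p (N(p) = 3 - (p/p + 15)/p = 3 - (1 + 15)/p = 3 - 16/p)
E(-12, 20)*N(-1) = 9*(3 - 16/(-1))/8 = 9*(3 - 16*(-1))/8 = 9*(3 + 16)/8 = (9/8)*19 = 171/8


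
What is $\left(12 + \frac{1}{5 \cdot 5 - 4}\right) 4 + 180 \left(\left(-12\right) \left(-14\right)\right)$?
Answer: $\frac{636052}{21} \approx 30288.0$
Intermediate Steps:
$\left(12 + \frac{1}{5 \cdot 5 - 4}\right) 4 + 180 \left(\left(-12\right) \left(-14\right)\right) = \left(12 + \frac{1}{25 - 4}\right) 4 + 180 \cdot 168 = \left(12 + \frac{1}{21}\right) 4 + 30240 = \frac{253}{21} \cdot 4 + 30240 = \frac{1012}{21} + 30240 = \frac{636052}{21}$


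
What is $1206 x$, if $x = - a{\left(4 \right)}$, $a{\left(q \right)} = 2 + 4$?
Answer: $-7236$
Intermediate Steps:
$a{\left(q \right)} = 6$
$x = -6$ ($x = \left(-1\right) 6 = -6$)
$1206 x = 1206 \left(-6\right) = -7236$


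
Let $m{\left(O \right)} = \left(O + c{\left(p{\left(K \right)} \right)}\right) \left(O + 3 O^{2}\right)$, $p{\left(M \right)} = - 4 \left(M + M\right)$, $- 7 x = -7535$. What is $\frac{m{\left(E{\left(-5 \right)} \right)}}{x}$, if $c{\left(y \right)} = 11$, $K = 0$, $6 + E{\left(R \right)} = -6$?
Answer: $- \frac{588}{1507} \approx -0.39018$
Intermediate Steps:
$x = \frac{7535}{7}$ ($x = \left(- \frac{1}{7}\right) \left(-7535\right) = \frac{7535}{7} \approx 1076.4$)
$E{\left(R \right)} = -12$ ($E{\left(R \right)} = -6 - 6 = -12$)
$p{\left(M \right)} = - 8 M$ ($p{\left(M \right)} = - 4 \cdot 2 M = - 8 M$)
$m{\left(O \right)} = \left(11 + O\right) \left(O + 3 O^{2}\right)$ ($m{\left(O \right)} = \left(O + 11\right) \left(O + 3 O^{2}\right) = \left(11 + O\right) \left(O + 3 O^{2}\right)$)
$\frac{m{\left(E{\left(-5 \right)} \right)}}{x} = \frac{\left(-12\right) \left(11 + 3 \left(-12\right)^{2} + 34 \left(-12\right)\right)}{\frac{7535}{7}} = - 12 \left(11 + 3 \cdot 144 - 408\right) \frac{7}{7535} = - 12 \left(11 + 432 - 408\right) \frac{7}{7535} = \left(-12\right) 35 \cdot \frac{7}{7535} = \left(-420\right) \frac{7}{7535} = - \frac{588}{1507}$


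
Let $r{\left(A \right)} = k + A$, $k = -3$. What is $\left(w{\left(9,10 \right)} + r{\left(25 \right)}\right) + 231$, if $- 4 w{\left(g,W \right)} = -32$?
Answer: $261$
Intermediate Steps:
$w{\left(g,W \right)} = 8$ ($w{\left(g,W \right)} = \left(- \frac{1}{4}\right) \left(-32\right) = 8$)
$r{\left(A \right)} = -3 + A$
$\left(w{\left(9,10 \right)} + r{\left(25 \right)}\right) + 231 = \left(8 + \left(-3 + 25\right)\right) + 231 = \left(8 + 22\right) + 231 = 30 + 231 = 261$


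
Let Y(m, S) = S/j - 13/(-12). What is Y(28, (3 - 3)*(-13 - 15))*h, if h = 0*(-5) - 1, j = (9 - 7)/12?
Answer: -13/12 ≈ -1.0833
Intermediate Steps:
j = ⅙ (j = 2*(1/12) = ⅙ ≈ 0.16667)
h = -1 (h = 0 - 1 = -1)
Y(m, S) = 13/12 + 6*S (Y(m, S) = S/(⅙) - 13/(-12) = S*6 - 13*(-1/12) = 6*S + 13/12 = 13/12 + 6*S)
Y(28, (3 - 3)*(-13 - 15))*h = (13/12 + 6*((3 - 3)*(-13 - 15)))*(-1) = (13/12 + 6*(0*(-28)))*(-1) = (13/12 + 6*0)*(-1) = (13/12 + 0)*(-1) = (13/12)*(-1) = -13/12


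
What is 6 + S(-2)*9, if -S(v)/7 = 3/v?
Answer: 201/2 ≈ 100.50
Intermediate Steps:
S(v) = -21/v
6 + S(-2)*9 = 6 - 21/(-2)*9 = 6 - 21*(-1/2)*9 = 6 + (21/2)*9 = 6 + 189/2 = 201/2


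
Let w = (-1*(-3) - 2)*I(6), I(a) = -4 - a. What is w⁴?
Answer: 10000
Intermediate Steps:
w = -10 (w = (-1*(-3) - 2)*(-4 - 1*6) = (3 - 2)*(-4 - 6) = 1*(-10) = -10)
w⁴ = (-10)⁴ = 10000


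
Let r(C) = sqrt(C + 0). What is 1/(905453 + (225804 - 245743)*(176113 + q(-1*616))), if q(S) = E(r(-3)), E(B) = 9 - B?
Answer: -3510791105/12325654184139812188 - 19939*I*sqrt(3)/12325654184139812188 ≈ -2.8484e-10 - 2.8019e-15*I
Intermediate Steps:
r(C) = sqrt(C)
q(S) = 9 - I*sqrt(3) (q(S) = 9 - sqrt(-3) = 9 - I*sqrt(3))
1/(905453 + (225804 - 245743)*(176113 + q(-1*616))) = 1/(905453 + (225804 - 245743)*(176113 + (9 - I*sqrt(3)))) = 1/(905453 - 19939*(176122 - I*sqrt(3))) = 1/(905453 + (-3511696558 + 19939*I*sqrt(3))) = 1/(-3510791105 + 19939*I*sqrt(3))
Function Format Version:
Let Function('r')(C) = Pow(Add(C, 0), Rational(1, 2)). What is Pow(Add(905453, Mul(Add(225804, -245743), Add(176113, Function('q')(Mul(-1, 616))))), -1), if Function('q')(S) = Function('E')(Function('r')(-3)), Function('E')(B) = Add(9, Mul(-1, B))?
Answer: Add(Rational(-3510791105, 12325654184139812188), Mul(Rational(-19939, 12325654184139812188), I, Pow(3, Rational(1, 2)))) ≈ Add(-2.8484e-10, Mul(-2.8019e-15, I))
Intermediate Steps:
Function('r')(C) = Pow(C, Rational(1, 2))
Function('q')(S) = Add(9, Mul(-1, I, Pow(3, Rational(1, 2)))) (Function('q')(S) = Add(9, Mul(-1, Pow(-3, Rational(1, 2)))) = Add(9, Mul(-1, Mul(I, Pow(3, Rational(1, 2))))) = Add(9, Mul(-1, I, Pow(3, Rational(1, 2)))))
Pow(Add(905453, Mul(Add(225804, -245743), Add(176113, Function('q')(Mul(-1, 616))))), -1) = Pow(Add(905453, Mul(Add(225804, -245743), Add(176113, Add(9, Mul(-1, I, Pow(3, Rational(1, 2))))))), -1) = Pow(Add(905453, Mul(-19939, Add(176122, Mul(-1, I, Pow(3, Rational(1, 2)))))), -1) = Pow(Add(905453, Add(-3511696558, Mul(19939, I, Pow(3, Rational(1, 2))))), -1) = Pow(Add(-3510791105, Mul(19939, I, Pow(3, Rational(1, 2)))), -1)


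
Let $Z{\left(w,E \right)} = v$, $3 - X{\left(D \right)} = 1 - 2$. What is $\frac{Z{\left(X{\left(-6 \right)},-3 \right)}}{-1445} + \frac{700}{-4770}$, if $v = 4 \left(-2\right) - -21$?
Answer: $- \frac{107351}{689265} \approx -0.15575$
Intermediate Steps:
$X{\left(D \right)} = 4$ ($X{\left(D \right)} = 3 - \left(1 - 2\right) = 3 - -1 = 3 + 1 = 4$)
$v = 13$ ($v = -8 + 21 = 13$)
$Z{\left(w,E \right)} = 13$
$\frac{Z{\left(X{\left(-6 \right)},-3 \right)}}{-1445} + \frac{700}{-4770} = \frac{13}{-1445} + \frac{700}{-4770} = 13 \left(- \frac{1}{1445}\right) + 700 \left(- \frac{1}{4770}\right) = - \frac{13}{1445} - \frac{70}{477} = - \frac{107351}{689265}$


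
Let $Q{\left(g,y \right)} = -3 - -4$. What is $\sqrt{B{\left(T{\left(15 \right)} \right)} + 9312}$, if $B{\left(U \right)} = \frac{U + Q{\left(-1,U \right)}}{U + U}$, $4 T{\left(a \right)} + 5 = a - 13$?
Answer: $\frac{\sqrt{335226}}{6} \approx 96.498$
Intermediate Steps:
$Q{\left(g,y \right)} = 1$ ($Q{\left(g,y \right)} = -3 + 4 = 1$)
$T{\left(a \right)} = - \frac{9}{2} + \frac{a}{4}$ ($T{\left(a \right)} = - \frac{5}{4} + \frac{a - 13}{4} = - \frac{5}{4} + \frac{-13 + a}{4} = - \frac{5}{4} + \left(- \frac{13}{4} + \frac{a}{4}\right) = - \frac{9}{2} + \frac{a}{4}$)
$B{\left(U \right)} = \frac{1 + U}{2 U}$ ($B{\left(U \right)} = \frac{U + 1}{U + U} = \frac{1 + U}{2 U}$)
$\sqrt{B{\left(T{\left(15 \right)} \right)} + 9312} = \sqrt{\frac{1 + \left(- \frac{9}{2} + \frac{1}{4} \cdot 15\right)}{2 \left(- \frac{9}{2} + \frac{1}{4} \cdot 15\right)} + 9312} = \sqrt{\frac{1 + \left(- \frac{9}{2} + \frac{15}{4}\right)}{2 \left(- \frac{9}{2} + \frac{15}{4}\right)} + 9312} = \sqrt{\frac{1 - \frac{3}{4}}{2 \left(- \frac{3}{4}\right)} + 9312} = \sqrt{\frac{1}{2} \left(- \frac{4}{3}\right) \frac{1}{4} + 9312} = \sqrt{- \frac{1}{6} + 9312} = \sqrt{\frac{55871}{6}} = \frac{\sqrt{335226}}{6}$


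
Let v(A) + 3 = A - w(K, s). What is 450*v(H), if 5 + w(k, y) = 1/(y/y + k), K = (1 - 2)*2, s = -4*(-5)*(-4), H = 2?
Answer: 2250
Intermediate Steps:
s = -80 (s = 20*(-4) = -80)
K = -2 (K = -1*2 = -2)
w(k, y) = -5 + 1/(1 + k) (w(k, y) = -5 + 1/(y/y + k) = -5 + 1/(1 + k))
v(A) = 3 + A (v(A) = -3 + (A - (-4 - 5*(-2))/(1 - 2)) = -3 + (A - (-4 + 10)/(-1)) = -3 + (A - (-1)*6) = -3 + (A - 1*(-6)) = -3 + (A + 6) = -3 + (6 + A) = 3 + A)
450*v(H) = 450*(3 + 2) = 450*5 = 2250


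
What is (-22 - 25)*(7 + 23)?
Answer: -1410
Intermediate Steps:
(-22 - 25)*(7 + 23) = -47*30 = -1410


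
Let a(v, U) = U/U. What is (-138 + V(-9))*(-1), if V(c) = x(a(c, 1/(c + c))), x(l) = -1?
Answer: 139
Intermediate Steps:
a(v, U) = 1
V(c) = -1
(-138 + V(-9))*(-1) = (-138 - 1)*(-1) = -139*(-1) = 139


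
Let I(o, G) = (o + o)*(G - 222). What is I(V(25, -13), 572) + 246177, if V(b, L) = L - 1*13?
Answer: 227977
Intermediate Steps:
V(b, L) = -13 + L (V(b, L) = L - 13 = -13 + L)
I(o, G) = 2*o*(-222 + G) (I(o, G) = (2*o)*(-222 + G) = 2*o*(-222 + G))
I(V(25, -13), 572) + 246177 = 2*(-13 - 13)*(-222 + 572) + 246177 = 2*(-26)*350 + 246177 = -18200 + 246177 = 227977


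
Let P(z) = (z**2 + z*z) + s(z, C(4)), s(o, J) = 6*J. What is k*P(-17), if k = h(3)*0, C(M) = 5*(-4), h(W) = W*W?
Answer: 0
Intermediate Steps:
h(W) = W**2
C(M) = -20
k = 0 (k = 3**2*0 = 9*0 = 0)
P(z) = -120 + 2*z**2 (P(z) = (z**2 + z*z) + 6*(-20) = (z**2 + z**2) - 120 = 2*z**2 - 120 = -120 + 2*z**2)
k*P(-17) = 0*(-120 + 2*(-17)**2) = 0*(-120 + 2*289) = 0*(-120 + 578) = 0*458 = 0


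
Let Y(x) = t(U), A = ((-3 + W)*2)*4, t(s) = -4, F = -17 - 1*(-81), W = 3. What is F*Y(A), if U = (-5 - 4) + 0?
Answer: -256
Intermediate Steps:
U = -9 (U = -9 + 0 = -9)
F = 64 (F = -17 + 81 = 64)
A = 0 (A = ((-3 + 3)*2)*4 = (0*2)*4 = 0*4 = 0)
Y(x) = -4
F*Y(A) = 64*(-4) = -256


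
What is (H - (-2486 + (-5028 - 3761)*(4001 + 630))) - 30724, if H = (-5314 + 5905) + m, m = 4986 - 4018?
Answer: 40675180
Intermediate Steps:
m = 968
H = 1559 (H = (-5314 + 5905) + 968 = 591 + 968 = 1559)
(H - (-2486 + (-5028 - 3761)*(4001 + 630))) - 30724 = (1559 - (-2486 + (-5028 - 3761)*(4001 + 630))) - 30724 = (1559 - (-2486 - 8789*4631)) - 30724 = (1559 - (-2486 - 40701859)) - 30724 = (1559 - 1*(-40704345)) - 30724 = (1559 + 40704345) - 30724 = 40705904 - 30724 = 40675180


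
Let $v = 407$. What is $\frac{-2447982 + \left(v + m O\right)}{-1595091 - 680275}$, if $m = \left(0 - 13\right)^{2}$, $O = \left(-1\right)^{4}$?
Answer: $\frac{1223703}{1137683} \approx 1.0756$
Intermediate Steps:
$O = 1$
$m = 169$ ($m = \left(-13\right)^{2} = 169$)
$\frac{-2447982 + \left(v + m O\right)}{-1595091 - 680275} = \frac{-2447982 + \left(407 + 169 \cdot 1\right)}{-1595091 - 680275} = \frac{-2447982 + \left(407 + 169\right)}{-2275366} = \left(-2447982 + 576\right) \left(- \frac{1}{2275366}\right) = \left(-2447406\right) \left(- \frac{1}{2275366}\right) = \frac{1223703}{1137683}$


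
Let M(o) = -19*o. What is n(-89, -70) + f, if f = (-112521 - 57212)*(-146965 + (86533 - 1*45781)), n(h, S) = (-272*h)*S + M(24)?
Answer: 18026156113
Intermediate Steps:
n(h, S) = -456 - 272*S*h (n(h, S) = (-272*h)*S - 19*24 = -272*S*h - 456 = -456 - 272*S*h)
f = 18027851129 (f = -169733*(-146965 + (86533 - 45781)) = -169733*(-146965 + 40752) = -169733*(-106213) = 18027851129)
n(-89, -70) + f = (-456 - 272*(-70)*(-89)) + 18027851129 = (-456 - 1694560) + 18027851129 = -1695016 + 18027851129 = 18026156113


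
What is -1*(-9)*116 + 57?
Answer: 1101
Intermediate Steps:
-1*(-9)*116 + 57 = 9*116 + 57 = 1044 + 57 = 1101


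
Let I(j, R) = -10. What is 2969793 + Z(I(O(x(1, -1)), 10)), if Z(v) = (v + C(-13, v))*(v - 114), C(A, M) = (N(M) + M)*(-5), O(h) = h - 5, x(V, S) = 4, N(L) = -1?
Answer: 2964213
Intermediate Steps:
O(h) = -5 + h
C(A, M) = 5 - 5*M (C(A, M) = (-1 + M)*(-5) = 5 - 5*M)
Z(v) = (-114 + v)*(5 - 4*v) (Z(v) = (v + (5 - 5*v))*(v - 114) = (5 - 4*v)*(-114 + v) = (-114 + v)*(5 - 4*v))
2969793 + Z(I(O(x(1, -1)), 10)) = 2969793 + (-570 - 4*(-10)² + 461*(-10)) = 2969793 + (-570 - 4*100 - 4610) = 2969793 + (-570 - 400 - 4610) = 2969793 - 5580 = 2964213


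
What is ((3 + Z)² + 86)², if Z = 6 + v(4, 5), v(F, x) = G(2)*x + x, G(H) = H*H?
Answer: 1542564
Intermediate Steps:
G(H) = H²
v(F, x) = 5*x (v(F, x) = 2²*x + x = 4*x + x = 5*x)
Z = 31 (Z = 6 + 5*5 = 6 + 25 = 31)
((3 + Z)² + 86)² = ((3 + 31)² + 86)² = (34² + 86)² = (1156 + 86)² = 1242² = 1542564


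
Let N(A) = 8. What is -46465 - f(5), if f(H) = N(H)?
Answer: -46473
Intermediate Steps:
f(H) = 8
-46465 - f(5) = -46465 - 1*8 = -46465 - 8 = -46473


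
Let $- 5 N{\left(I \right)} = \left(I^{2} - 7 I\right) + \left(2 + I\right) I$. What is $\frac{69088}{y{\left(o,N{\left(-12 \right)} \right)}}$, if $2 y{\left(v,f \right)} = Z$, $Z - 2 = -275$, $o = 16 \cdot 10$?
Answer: $- \frac{138176}{273} \approx -506.14$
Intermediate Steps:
$o = 160$
$N{\left(I \right)} = - \frac{I^{2}}{5} + \frac{7 I}{5} - \frac{I \left(2 + I\right)}{5}$ ($N{\left(I \right)} = - \frac{\left(I^{2} - 7 I\right) + \left(2 + I\right) I}{5} = - \frac{\left(I^{2} - 7 I\right) + I \left(2 + I\right)}{5} = - \frac{I^{2} - 7 I + I \left(2 + I\right)}{5} = - \frac{I^{2}}{5} + \frac{7 I}{5} - \frac{I \left(2 + I\right)}{5}$)
$Z = -273$ ($Z = 2 - 275 = -273$)
$y{\left(v,f \right)} = - \frac{273}{2}$ ($y{\left(v,f \right)} = \frac{1}{2} \left(-273\right) = - \frac{273}{2}$)
$\frac{69088}{y{\left(o,N{\left(-12 \right)} \right)}} = \frac{69088}{- \frac{273}{2}} = 69088 \left(- \frac{2}{273}\right) = - \frac{138176}{273}$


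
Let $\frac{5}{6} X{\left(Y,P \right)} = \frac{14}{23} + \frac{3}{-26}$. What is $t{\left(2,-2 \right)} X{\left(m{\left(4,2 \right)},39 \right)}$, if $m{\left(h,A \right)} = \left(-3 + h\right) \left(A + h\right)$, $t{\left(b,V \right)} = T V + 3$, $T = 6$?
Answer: $- \frac{1593}{299} \approx -5.3278$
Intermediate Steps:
$t{\left(b,V \right)} = 3 + 6 V$ ($t{\left(b,V \right)} = 6 V + 3 = 3 + 6 V$)
$X{\left(Y,P \right)} = \frac{177}{299}$ ($X{\left(Y,P \right)} = \frac{6 \left(\frac{14}{23} + \frac{3}{-26}\right)}{5} = \frac{6 \left(14 \cdot \frac{1}{23} + 3 \left(- \frac{1}{26}\right)\right)}{5} = \frac{6 \left(\frac{14}{23} - \frac{3}{26}\right)}{5} = \frac{6}{5} \cdot \frac{295}{598} = \frac{177}{299}$)
$t{\left(2,-2 \right)} X{\left(m{\left(4,2 \right)},39 \right)} = \left(3 + 6 \left(-2\right)\right) \frac{177}{299} = \left(3 - 12\right) \frac{177}{299} = \left(-9\right) \frac{177}{299} = - \frac{1593}{299}$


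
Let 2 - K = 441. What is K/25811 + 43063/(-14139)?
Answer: -1117706114/364941729 ≈ -3.0627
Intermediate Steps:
K = -439 (K = 2 - 1*441 = 2 - 441 = -439)
K/25811 + 43063/(-14139) = -439/25811 + 43063/(-14139) = -439*1/25811 + 43063*(-1/14139) = -439/25811 - 43063/14139 = -1117706114/364941729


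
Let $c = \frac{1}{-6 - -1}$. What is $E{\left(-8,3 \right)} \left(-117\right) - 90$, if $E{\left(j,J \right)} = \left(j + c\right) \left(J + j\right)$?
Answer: $-4887$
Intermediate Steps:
$c = - \frac{1}{5}$ ($c = \frac{1}{-6 + 1} = \frac{1}{-5} = - \frac{1}{5} \approx -0.2$)
$E{\left(j,J \right)} = \left(- \frac{1}{5} + j\right) \left(J + j\right)$ ($E{\left(j,J \right)} = \left(j - \frac{1}{5}\right) \left(J + j\right) = \left(- \frac{1}{5} + j\right) \left(J + j\right)$)
$E{\left(-8,3 \right)} \left(-117\right) - 90 = \left(\left(-8\right)^{2} - \frac{3}{5} - - \frac{8}{5} + 3 \left(-8\right)\right) \left(-117\right) - 90 = \left(64 - \frac{3}{5} + \frac{8}{5} - 24\right) \left(-117\right) - 90 = 41 \left(-117\right) - 90 = -4797 - 90 = -4887$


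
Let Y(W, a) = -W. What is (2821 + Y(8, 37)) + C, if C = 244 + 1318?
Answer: 4375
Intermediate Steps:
C = 1562
(2821 + Y(8, 37)) + C = (2821 - 1*8) + 1562 = (2821 - 8) + 1562 = 2813 + 1562 = 4375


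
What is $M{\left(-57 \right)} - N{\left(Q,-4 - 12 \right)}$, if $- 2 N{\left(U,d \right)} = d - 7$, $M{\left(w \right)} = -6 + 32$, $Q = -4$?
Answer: $\frac{29}{2} \approx 14.5$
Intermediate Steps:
$M{\left(w \right)} = 26$
$N{\left(U,d \right)} = \frac{7}{2} - \frac{d}{2}$ ($N{\left(U,d \right)} = - \frac{d - 7}{2} = - \frac{-7 + d}{2} = \frac{7}{2} - \frac{d}{2}$)
$M{\left(-57 \right)} - N{\left(Q,-4 - 12 \right)} = 26 - \left(\frac{7}{2} - \frac{-4 - 12}{2}\right) = 26 - \left(\frac{7}{2} - -8\right) = 26 - \left(\frac{7}{2} + 8\right) = 26 - \frac{23}{2} = \frac{29}{2}$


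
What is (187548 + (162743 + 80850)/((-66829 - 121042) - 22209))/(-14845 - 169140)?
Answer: -39399840247/38651568800 ≈ -1.0194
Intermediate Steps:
(187548 + (162743 + 80850)/((-66829 - 121042) - 22209))/(-14845 - 169140) = (187548 + 243593/(-187871 - 22209))/(-183985) = (187548 + 243593/(-210080))*(-1/183985) = (187548 + 243593*(-1/210080))*(-1/183985) = (187548 - 243593/210080)*(-1/183985) = (39399840247/210080)*(-1/183985) = -39399840247/38651568800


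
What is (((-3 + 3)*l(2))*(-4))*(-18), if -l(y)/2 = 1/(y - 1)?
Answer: 0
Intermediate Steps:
l(y) = -2/(-1 + y) (l(y) = -2/(y - 1) = -2/(-1 + y))
(((-3 + 3)*l(2))*(-4))*(-18) = (((-3 + 3)*(-2/(-1 + 2)))*(-4))*(-18) = ((0*(-2/1))*(-4))*(-18) = ((0*(-2*1))*(-4))*(-18) = ((0*(-2))*(-4))*(-18) = (0*(-4))*(-18) = 0*(-18) = 0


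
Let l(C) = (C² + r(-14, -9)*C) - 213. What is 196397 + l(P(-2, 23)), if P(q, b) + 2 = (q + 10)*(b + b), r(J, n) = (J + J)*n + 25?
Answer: 431522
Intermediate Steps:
r(J, n) = 25 + 2*J*n (r(J, n) = (2*J)*n + 25 = 2*J*n + 25 = 25 + 2*J*n)
P(q, b) = -2 + 2*b*(10 + q) (P(q, b) = -2 + (q + 10)*(b + b) = -2 + (10 + q)*(2*b) = -2 + 2*b*(10 + q))
l(C) = -213 + C² + 277*C (l(C) = (C² + (25 + 2*(-14)*(-9))*C) - 213 = (C² + (25 + 252)*C) - 213 = (C² + 277*C) - 213 = -213 + C² + 277*C)
196397 + l(P(-2, 23)) = 196397 + (-213 + (-2 + 20*23 + 2*23*(-2))² + 277*(-2 + 20*23 + 2*23*(-2))) = 196397 + (-213 + (-2 + 460 - 92)² + 277*(-2 + 460 - 92)) = 196397 + (-213 + 366² + 277*366) = 196397 + (-213 + 133956 + 101382) = 196397 + 235125 = 431522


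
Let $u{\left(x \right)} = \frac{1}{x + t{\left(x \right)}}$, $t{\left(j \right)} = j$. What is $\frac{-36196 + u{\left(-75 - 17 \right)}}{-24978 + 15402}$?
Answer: $\frac{6660065}{1761984} \approx 3.7799$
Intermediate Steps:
$u{\left(x \right)} = \frac{1}{2 x}$ ($u{\left(x \right)} = \frac{1}{x + x} = \frac{1}{2 x}$)
$\frac{-36196 + u{\left(-75 - 17 \right)}}{-24978 + 15402} = \frac{-36196 + \frac{1}{2 \left(-75 - 17\right)}}{-24978 + 15402} = \frac{-36196 + \frac{1}{2 \left(-92\right)}}{-9576} = \left(-36196 + \frac{1}{2} \left(- \frac{1}{92}\right)\right) \left(- \frac{1}{9576}\right) = \left(-36196 - \frac{1}{184}\right) \left(- \frac{1}{9576}\right) = \left(- \frac{6660065}{184}\right) \left(- \frac{1}{9576}\right) = \frac{6660065}{1761984}$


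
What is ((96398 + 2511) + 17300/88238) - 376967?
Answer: -12267632252/44119 ≈ -2.7806e+5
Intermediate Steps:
((96398 + 2511) + 17300/88238) - 376967 = (98909 + 17300*(1/88238)) - 376967 = (98909 + 8650/44119) - 376967 = 4363774821/44119 - 376967 = -12267632252/44119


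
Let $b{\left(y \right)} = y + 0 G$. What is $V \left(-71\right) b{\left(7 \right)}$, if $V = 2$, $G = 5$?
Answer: $-994$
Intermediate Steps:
$b{\left(y \right)} = y$ ($b{\left(y \right)} = y + 0 \cdot 5 = y + 0 = y$)
$V \left(-71\right) b{\left(7 \right)} = 2 \left(-71\right) 7 = \left(-142\right) 7 = -994$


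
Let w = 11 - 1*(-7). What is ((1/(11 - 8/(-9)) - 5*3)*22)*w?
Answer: -632016/107 ≈ -5906.7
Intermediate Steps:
w = 18 (w = 11 + 7 = 18)
((1/(11 - 8/(-9)) - 5*3)*22)*w = ((1/(11 - 8/(-9)) - 5*3)*22)*18 = ((1/(11 - 8*(-1/9)) - 15)*22)*18 = ((1/(11 + 8/9) - 15)*22)*18 = ((1/(107/9) - 15)*22)*18 = ((9/107 - 15)*22)*18 = -1596/107*22*18 = -35112/107*18 = -632016/107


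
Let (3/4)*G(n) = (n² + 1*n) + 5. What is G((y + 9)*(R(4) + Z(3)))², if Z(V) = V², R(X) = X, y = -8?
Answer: 559504/9 ≈ 62167.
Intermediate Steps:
G(n) = 20/3 + 4*n/3 + 4*n²/3 (G(n) = 4*((n² + 1*n) + 5)/3 = 4*((n² + n) + 5)/3 = 4*((n + n²) + 5)/3 = 4*(5 + n + n²)/3 = 20/3 + 4*n/3 + 4*n²/3)
G((y + 9)*(R(4) + Z(3)))² = (20/3 + 4*((-8 + 9)*(4 + 3²))/3 + 4*((-8 + 9)*(4 + 3²))²/3)² = (20/3 + 4*(1*(4 + 9))/3 + 4*(1*(4 + 9))²/3)² = (20/3 + 4*(1*13)/3 + 4*(1*13)²/3)² = (20/3 + (4/3)*13 + (4/3)*13²)² = (20/3 + 52/3 + (4/3)*169)² = (20/3 + 52/3 + 676/3)² = (748/3)² = 559504/9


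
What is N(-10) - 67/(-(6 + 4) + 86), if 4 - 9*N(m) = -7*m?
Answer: -1873/228 ≈ -8.2149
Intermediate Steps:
N(m) = 4/9 + 7*m/9 (N(m) = 4/9 - (-7)*m/9 = 4/9 + 7*m/9)
N(-10) - 67/(-(6 + 4) + 86) = (4/9 + (7/9)*(-10)) - 67/(-(6 + 4) + 86) = (4/9 - 70/9) - 67/(-1*10 + 86) = -22/3 - 67/(-10 + 86) = -22/3 - 67/76 = -1873/228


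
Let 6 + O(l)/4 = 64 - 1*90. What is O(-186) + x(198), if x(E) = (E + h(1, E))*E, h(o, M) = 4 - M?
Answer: 664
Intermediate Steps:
O(l) = -128 (O(l) = -24 + 4*(64 - 1*90) = -24 + 4*(64 - 90) = -24 + 4*(-26) = -24 - 104 = -128)
x(E) = 4*E (x(E) = (E + (4 - E))*E = 4*E)
O(-186) + x(198) = -128 + 4*198 = -128 + 792 = 664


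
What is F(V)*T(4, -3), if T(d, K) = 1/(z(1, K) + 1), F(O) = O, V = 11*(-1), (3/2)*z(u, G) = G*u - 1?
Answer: 33/5 ≈ 6.6000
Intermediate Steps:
z(u, G) = -⅔ + 2*G*u/3 (z(u, G) = 2*(G*u - 1)/3 = 2*(-1 + G*u)/3 = -⅔ + 2*G*u/3)
V = -11
T(d, K) = 1/(⅓ + 2*K/3) (T(d, K) = 1/((-⅔ + (⅔)*K*1) + 1) = 1/((-⅔ + 2*K/3) + 1) = 1/(⅓ + 2*K/3))
F(V)*T(4, -3) = -33/(1 + 2*(-3)) = -33/(1 - 6) = -33/(-5) = -33*(-1)/5 = -11*(-⅗) = 33/5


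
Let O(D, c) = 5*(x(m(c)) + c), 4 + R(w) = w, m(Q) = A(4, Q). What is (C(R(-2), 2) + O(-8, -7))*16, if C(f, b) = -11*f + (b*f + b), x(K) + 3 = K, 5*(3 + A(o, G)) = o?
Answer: -80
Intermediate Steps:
A(o, G) = -3 + o/5
m(Q) = -11/5 (m(Q) = -3 + (1/5)*4 = -3 + 4/5 = -11/5)
R(w) = -4 + w
x(K) = -3 + K
C(f, b) = b - 11*f + b*f (C(f, b) = -11*f + (b + b*f) = b - 11*f + b*f)
O(D, c) = -26 + 5*c (O(D, c) = 5*((-3 - 11/5) + c) = 5*(-26/5 + c) = -26 + 5*c)
(C(R(-2), 2) + O(-8, -7))*16 = ((2 - 11*(-4 - 2) + 2*(-4 - 2)) + (-26 + 5*(-7)))*16 = ((2 - 11*(-6) + 2*(-6)) + (-26 - 35))*16 = ((2 + 66 - 12) - 61)*16 = (56 - 61)*16 = -5*16 = -80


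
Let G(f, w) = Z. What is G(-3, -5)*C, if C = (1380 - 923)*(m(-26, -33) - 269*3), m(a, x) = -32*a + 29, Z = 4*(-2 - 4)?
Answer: -592272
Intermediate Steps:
Z = -24 (Z = 4*(-6) = -24)
m(a, x) = 29 - 32*a
G(f, w) = -24
C = 24678 (C = (1380 - 923)*((29 - 32*(-26)) - 269*3) = 457*((29 + 832) - 807) = 457*(861 - 807) = 457*54 = 24678)
G(-3, -5)*C = -24*24678 = -592272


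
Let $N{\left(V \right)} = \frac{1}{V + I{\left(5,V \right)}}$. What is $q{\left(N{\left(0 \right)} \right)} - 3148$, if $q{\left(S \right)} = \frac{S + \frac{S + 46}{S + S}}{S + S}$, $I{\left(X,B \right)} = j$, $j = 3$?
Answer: $- \frac{12173}{4} \approx -3043.3$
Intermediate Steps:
$I{\left(X,B \right)} = 3$
$N{\left(V \right)} = \frac{1}{3 + V}$ ($N{\left(V \right)} = \frac{1}{V + 3} = \frac{1}{3 + V}$)
$q{\left(S \right)} = \frac{S + \frac{46 + S}{2 S}}{2 S}$
$q{\left(N{\left(0 \right)} \right)} - 3148 = \frac{46 + \frac{1}{3 + 0} + 2 \left(\frac{1}{3 + 0}\right)^{2}}{4 \frac{1}{\left(3 + 0\right)^{2}}} - 3148 = \frac{46 + \frac{1}{3} + 2 \left(\frac{1}{3}\right)^{2}}{4 \cdot \frac{1}{9}} - 3148 = \frac{\frac{1}{(\frac{1}{3})^{2}} \left(46 + \frac{1}{3} + \frac{2}{9}\right)}{4} - 3148 = \frac{1}{4} \cdot 9 \left(46 + \frac{1}{3} + 2 \cdot \frac{1}{9}\right) - 3148 = \frac{1}{4} \cdot 9 \left(46 + \frac{1}{3} + \frac{2}{9}\right) - 3148 = \frac{1}{4} \cdot 9 \cdot \frac{419}{9} - 3148 = \frac{419}{4} - 3148 = - \frac{12173}{4}$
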